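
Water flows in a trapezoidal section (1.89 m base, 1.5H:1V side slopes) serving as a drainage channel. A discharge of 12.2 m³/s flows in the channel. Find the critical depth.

At critical depth, Q² T / (g A³) = 1, i.e. A³/T = Q²/g = 12.2²/9.81 = 15.17.
At y = 1.49 m: A³/T = 36.51 — high.
At y = 1.19 m: A³/T = 15.32 — ≈ 15.17.

y_c = 1.19 m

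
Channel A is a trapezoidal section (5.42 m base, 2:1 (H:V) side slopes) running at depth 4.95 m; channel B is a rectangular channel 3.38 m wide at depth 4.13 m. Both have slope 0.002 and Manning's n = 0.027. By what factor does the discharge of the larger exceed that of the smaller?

Channel A: With bottom width b = 5.42 m and side slope z = 2: A = (b + zy)y = (5.42 + 2×4.95)×4.95 = 75.83 m²; P = b + 2y√(1+z²) = 5.42 + 2×4.95×2.236 = 27.56 m. Hydraulic radius R = A/P = 75.83/27.56 = 2.752 m. Q_A = (1/0.027)·75.83·2.752^(2/3)·√0.002 = 246.7 m³/s.
Channel B: Flow area A = b·y = 3.38 × 4.13 = 13.96 m². Wetted perimeter P = b + 2y = 3.38 + 2×4.13 = 11.64 m. Hydraulic radius R = A/P = 13.96/11.64 = 1.199 m. Q_B = (1/0.027)·13.96·1.199^(2/3)·√0.002 = 26.1 m³/s.
The larger discharge is 246.7 m³/s and the smaller is 26.1 m³/s; the ratio is 9.45.

9.45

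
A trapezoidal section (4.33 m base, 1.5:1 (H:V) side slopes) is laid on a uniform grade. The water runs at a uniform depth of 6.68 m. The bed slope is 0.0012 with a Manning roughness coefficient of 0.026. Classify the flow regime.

subcritical

With bottom width b = 4.33 m and side slope z = 1.5: A = (b + zy)y = (4.33 + 1.5×6.68)×6.68 = 95.86 m²; P = b + 2y√(1+z²) = 4.33 + 2×6.68×1.803 = 28.42 m.
Hydraulic radius R = A/P = 95.86/28.42 = 3.373 m.
V = (1/n) R^(2/3) √S = (1/0.026) × 3.373^(2/3) × √0.0012 = 2.997 m/s. Hydraulic depth D_h = A/T = 95.86/24.37 = 3.933 m.
Froude number Fr = V/√(g·D_h) = 2.997/√(9.81×3.933) = 0.482, which is less than 1, so the flow is subcritical.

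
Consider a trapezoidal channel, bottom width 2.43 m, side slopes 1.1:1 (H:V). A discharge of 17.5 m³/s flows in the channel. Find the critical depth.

At critical depth, Q² T / (g A³) = 1, i.e. A³/T = Q²/g = 17.5²/9.81 = 31.22.
At y = 0.993 m: A³/T = 9.272 — short.
At y = 1.7 m: A³/T = 63.31 — over.
At y = 1.4 m: A³/T = 31.16 — close enough.

y_c = 1.4 m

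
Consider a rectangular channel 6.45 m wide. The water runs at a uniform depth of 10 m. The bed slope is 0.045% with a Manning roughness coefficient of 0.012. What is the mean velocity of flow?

V = 3.2 m/s

Flow area A = b·y = 6.45 × 10 = 64.5 m². Wetted perimeter P = b + 2y = 6.45 + 2×10 = 26.45 m.
Hydraulic radius R = A/P = 64.5/26.45 = 2.439 m.
From Manning's equation, V = (1/n) R^(2/3) S^(1/2) = (1/0.012) × 2.439^(2/3) × 0.00045^(1/2) = 3.2 m/s.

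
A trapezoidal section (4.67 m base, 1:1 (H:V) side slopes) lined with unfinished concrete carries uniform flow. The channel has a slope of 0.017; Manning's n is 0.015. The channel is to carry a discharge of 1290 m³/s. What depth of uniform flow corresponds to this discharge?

Manning's equation rearranged: A R^(2/3) = nQ / (1·√S) = 0.015 × 1290 / (√0.017) = 148.4.
At y = 4.48 m: A R^(2/3) = 72.74 — short.
At y = 8.03 m: A R^(2/3) = 245 — over.
At y = 6.35 m: A R^(2/3) = 148.5 — close enough.

y_n = 6.35 m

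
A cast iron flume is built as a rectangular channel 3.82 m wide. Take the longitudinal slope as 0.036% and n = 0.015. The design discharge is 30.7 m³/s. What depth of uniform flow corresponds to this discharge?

Manning's equation rearranged: A R^(2/3) = nQ / (1·√S) = 0.015 × 30.7 / (√0.00036) = 24.27.
Trying y = 3.69 m: A R^(2/3) = 16.43 — too small.
Trying y = 6.22 m: A R^(2/3) = 30.6 — too large.
Trying y = 5.1 m: A R^(2/3) = 24.26 — close enough.

y_n = 5.1 m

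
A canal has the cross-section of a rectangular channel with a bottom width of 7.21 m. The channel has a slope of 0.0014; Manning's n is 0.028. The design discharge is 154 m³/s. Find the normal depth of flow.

Manning's equation rearranged: A R^(2/3) = nQ / (1·√S) = 0.028 × 154 / (√0.0014) = 115.2.
At y = 7.5 m: A R^(2/3) = 97.87 — low.
At y = 9.39 m: A R^(2/3) = 128.2 — high.
At y = 8.59 m: A R^(2/3) = 115.3 — close enough.

y_n = 8.59 m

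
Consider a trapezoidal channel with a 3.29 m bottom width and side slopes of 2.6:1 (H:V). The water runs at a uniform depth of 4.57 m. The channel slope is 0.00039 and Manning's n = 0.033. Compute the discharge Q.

With bottom width b = 3.29 m and side slope z = 2.6: A = (b + zy)y = (3.29 + 2.6×4.57)×4.57 = 69.34 m²; P = b + 2y√(1+z²) = 3.29 + 2×4.57×2.786 = 28.75 m.
Hydraulic radius R = A/P = 69.34/28.75 = 2.412 m.
Manning's equation: Q = (1/n) A R^(2/3) S^(1/2) = (1/0.033) × 69.34 × 2.412^(2/3) × 0.00039^(1/2) = 74.6 m³/s.

Q = 74.6 m³/s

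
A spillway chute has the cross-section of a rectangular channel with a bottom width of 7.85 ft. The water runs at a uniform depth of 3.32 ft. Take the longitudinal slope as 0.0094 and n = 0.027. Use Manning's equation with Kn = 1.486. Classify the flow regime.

subcritical

Flow area A = b·y = 7.85 × 3.32 = 26.06 ft². Wetted perimeter P = b + 2y = 7.85 + 2×3.32 = 14.49 ft.
Hydraulic radius R = A/P = 26.06/14.49 = 1.799 ft.
V = (1.486/n) R^(2/3) √S = (1.486/0.027) × 1.799^(2/3) × √0.0094 = 7.892 ft/s. Hydraulic depth D_h = A/T = 26.06/7.85 = 3.32 ft.
Froude number Fr = V/√(g·D_h) = 7.892/√(32.2×3.32) = 0.763, which is less than 1, so the flow is subcritical.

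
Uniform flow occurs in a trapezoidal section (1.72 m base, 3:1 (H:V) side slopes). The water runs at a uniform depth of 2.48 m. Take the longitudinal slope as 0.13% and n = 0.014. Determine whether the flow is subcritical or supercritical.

With bottom width b = 1.72 m and side slope z = 3: A = (b + zy)y = (1.72 + 3×2.48)×2.48 = 22.72 m²; P = b + 2y√(1+z²) = 1.72 + 2×2.48×3.162 = 17.4 m.
Hydraulic radius R = A/P = 22.72/17.4 = 1.305 m.
V = (1/n) R^(2/3) √S = (1/0.014) × 1.305^(2/3) × √0.0013 = 3.076 m/s. Hydraulic depth D_h = A/T = 22.72/16.6 = 1.368 m.
Froude number Fr = V/√(g·D_h) = 3.076/√(9.81×1.368) = 0.839, which is less than 1, so the flow is subcritical.

subcritical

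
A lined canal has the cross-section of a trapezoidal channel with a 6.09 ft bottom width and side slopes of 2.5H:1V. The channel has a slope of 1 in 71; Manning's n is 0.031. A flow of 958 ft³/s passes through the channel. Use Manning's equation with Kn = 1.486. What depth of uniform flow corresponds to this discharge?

Manning's equation rearranged: A R^(2/3) = nQ / (1.486·√S) = 0.031 × 958 / (1.486 × √0.01408) = 168.4.
Try y = 3.56 ft: A R^(2/3) = 87.86 — short.
Try y = 4.79 ft: A R^(2/3) = 168.4 — ≈ 168.4.

y_n = 4.79 ft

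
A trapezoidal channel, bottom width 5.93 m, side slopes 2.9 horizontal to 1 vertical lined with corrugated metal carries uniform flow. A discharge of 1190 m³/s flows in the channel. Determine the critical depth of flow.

y_c = 7.13 m

At critical depth, Q² T / (g A³) = 1, i.e. A³/T = Q²/g = 1190²/9.81 = 144400.
Try y = 5.41 m: A³/T = 42880 — low.
Try y = 9.08 m: A³/T = 429000 — high.
Try y = 7.13 m: A³/T = 144400 — matches.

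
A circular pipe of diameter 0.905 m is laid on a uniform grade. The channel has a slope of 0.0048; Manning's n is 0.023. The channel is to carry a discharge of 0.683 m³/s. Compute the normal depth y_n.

Manning's equation rearranged: A R^(2/3) = nQ / (1·√S) = 0.023 × 0.683 / (√0.0048) = 0.2267.
Try y = 0.842 m: A R^(2/3) = 0.2568 — over.
Try y = 0.558 m: A R^(2/3) = 0.1672 — short.
Try y = 0.704 m: A R^(2/3) = 0.2269 — matches.

y_n = 0.704 m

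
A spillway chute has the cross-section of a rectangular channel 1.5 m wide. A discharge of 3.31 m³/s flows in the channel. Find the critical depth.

For a rectangular channel, critical depth y_c = (q²/g)^(1/3) where q = Q/b = 3.31/1.5 = 2.207 m²/s.
So y_c = (2.207²/9.81)^(1/3) = 0.792 m.

y_c = 0.792 m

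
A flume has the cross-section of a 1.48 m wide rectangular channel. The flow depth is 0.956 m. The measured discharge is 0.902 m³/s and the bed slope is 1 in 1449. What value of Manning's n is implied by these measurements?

Flow area A = b·y = 1.48 × 0.956 = 1.415 m². Wetted perimeter P = b + 2y = 1.48 + 2×0.956 = 3.392 m.
Hydraulic radius R = A/P = 1.415/3.392 = 0.4171 m.
Rearranging Manning's equation: n = (1/Q) A R^(2/3) S^(1/2) = (1/0.902) × 1.415 × 0.4171^(2/3) × √0.0006901 = 0.023.

n = 0.023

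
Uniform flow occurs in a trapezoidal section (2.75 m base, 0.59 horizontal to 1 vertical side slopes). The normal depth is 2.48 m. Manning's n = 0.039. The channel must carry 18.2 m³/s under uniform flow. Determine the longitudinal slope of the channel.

S = 0.00351

With bottom width b = 2.75 m and side slope z = 0.59: A = (b + zy)y = (2.75 + 0.59×2.48)×2.48 = 10.45 m²; P = b + 2y√(1+z²) = 2.75 + 2×2.48×1.161 = 8.509 m.
Hydraulic radius R = A/P = 10.45/8.509 = 1.228 m.
From Manning's equation, S = [nQ / (1 A R^(2/3))]² = [0.039 × 18.2 / (1 × 10.45 × 1.228^(2/3))]² = 0.00351.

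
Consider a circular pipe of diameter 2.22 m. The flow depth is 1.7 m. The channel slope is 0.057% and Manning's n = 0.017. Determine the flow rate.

For a circular section of diameter D = 2.22 m at depth y = 1.7 m, the central angle is θ = 2 arccos(1 − 2y/D) = 4.262 rad. Then A = (D²/8)(θ − sin θ) = 3.181 m² and P = Dθ/2 = 4.731 m.
Hydraulic radius R = A/P = 3.181/4.731 = 0.6722 m.
Manning's equation: Q = (1/n) A R^(2/3) S^(1/2) = (1/0.017) × 3.181 × 0.6722^(2/3) × 0.00057^(1/2) = 3.43 m³/s.

Q = 3.43 m³/s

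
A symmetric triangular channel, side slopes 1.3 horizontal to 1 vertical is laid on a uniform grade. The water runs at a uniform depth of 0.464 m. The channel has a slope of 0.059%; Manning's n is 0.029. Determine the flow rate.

For a triangular section with side slope z = 1.3: A = zy² = 1.3×0.464² = 0.2799 m²; P = 2y√(1+z²) = 2×0.464×1.64 = 1.522 m.
Hydraulic radius R = A/P = 0.2799/1.522 = 0.1839 m.
Manning's equation: Q = (1/n) A R^(2/3) S^(1/2) = (1/0.029) × 0.2799 × 0.1839^(2/3) × 0.00059^(1/2) = 0.0758 m³/s.

Q = 0.0758 m³/s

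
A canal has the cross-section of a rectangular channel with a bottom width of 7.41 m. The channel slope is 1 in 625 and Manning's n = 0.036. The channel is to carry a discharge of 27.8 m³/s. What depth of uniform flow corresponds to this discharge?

y_n = 2.56 m

Manning's equation rearranged: A R^(2/3) = nQ / (1·√S) = 0.036 × 27.8 / (√0.0016) = 25.02.
Trying y = 2.98 m: A R^(2/3) = 30.85 — high.
Trying y = 1.85 m: A R^(2/3) = 15.77 — low.
Trying y = 2.56 m: A R^(2/3) = 25.01 — close enough.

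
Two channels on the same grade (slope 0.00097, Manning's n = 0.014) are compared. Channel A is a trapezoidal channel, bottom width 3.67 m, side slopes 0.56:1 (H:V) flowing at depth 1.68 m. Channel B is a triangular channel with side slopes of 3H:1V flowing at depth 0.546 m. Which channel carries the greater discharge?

channel A

Channel A: With bottom width b = 3.67 m and side slope z = 0.56: A = (b + zy)y = (3.67 + 0.56×1.68)×1.68 = 7.746 m²; P = b + 2y√(1+z²) = 3.67 + 2×1.68×1.146 = 7.521 m. Hydraulic radius R = A/P = 7.746/7.521 = 1.03 m. Q_A = (1/0.014)·7.746·1.03^(2/3)·√0.00097 = 17.57 m³/s.
Channel B: For a triangular section with side slope z = 3: A = zy² = 3×0.546² = 0.8943 m²; P = 2y√(1+z²) = 2×0.546×3.162 = 3.453 m. Hydraulic radius R = A/P = 0.8943/3.453 = 0.259 m. Q_B = (1/0.014)·0.8943·0.259^(2/3)·√0.00097 = 0.8084 m³/s.
Q_A = 17.57 m³/s vs Q_B = 0.8084 m³/s, so channel A carries more.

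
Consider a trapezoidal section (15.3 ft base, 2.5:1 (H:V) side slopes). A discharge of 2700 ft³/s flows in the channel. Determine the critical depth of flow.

At critical depth, Q² T / (g A³) = 1, i.e. A³/T = Q²/g = 2700²/32.2 = 226400.
Try y = 4.98 ft: A³/T = 65650 — low.
Try y = 8.36 ft: A³/T = 485400 — high.
Try y = 6.89 ft: A³/T = 226200 — ≈ 226400.

y_c = 6.89 ft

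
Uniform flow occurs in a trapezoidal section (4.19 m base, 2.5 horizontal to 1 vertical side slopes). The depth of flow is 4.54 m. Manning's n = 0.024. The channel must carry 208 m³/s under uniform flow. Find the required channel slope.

S = 0.0015

With bottom width b = 4.19 m and side slope z = 2.5: A = (b + zy)y = (4.19 + 2.5×4.54)×4.54 = 70.55 m²; P = b + 2y√(1+z²) = 4.19 + 2×4.54×2.693 = 28.64 m.
Hydraulic radius R = A/P = 70.55/28.64 = 2.464 m.
From Manning's equation, S = [nQ / (1 A R^(2/3))]² = [0.024 × 208 / (1 × 70.55 × 2.464^(2/3))]² = 0.0015.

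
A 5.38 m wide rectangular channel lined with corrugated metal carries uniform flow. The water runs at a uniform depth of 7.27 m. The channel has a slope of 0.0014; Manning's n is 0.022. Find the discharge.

Q = 104 m³/s

Flow area A = b·y = 5.38 × 7.27 = 39.11 m². Wetted perimeter P = b + 2y = 5.38 + 2×7.27 = 19.92 m.
Hydraulic radius R = A/P = 39.11/19.92 = 1.963 m.
Manning's equation: Q = (1/n) A R^(2/3) S^(1/2) = (1/0.022) × 39.11 × 1.963^(2/3) × 0.0014^(1/2) = 104 m³/s.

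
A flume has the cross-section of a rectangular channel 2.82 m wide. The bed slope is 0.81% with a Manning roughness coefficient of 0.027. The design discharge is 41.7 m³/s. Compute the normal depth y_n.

Manning's equation rearranged: A R^(2/3) = nQ / (1·√S) = 0.027 × 41.7 / (√0.0081) = 12.51.
Trying y = 2.99 m: A R^(2/3) = 8.195 — too small.
Trying y = 4.27 m: A R^(2/3) = 12.52 — ≈ 12.51.

y_n = 4.27 m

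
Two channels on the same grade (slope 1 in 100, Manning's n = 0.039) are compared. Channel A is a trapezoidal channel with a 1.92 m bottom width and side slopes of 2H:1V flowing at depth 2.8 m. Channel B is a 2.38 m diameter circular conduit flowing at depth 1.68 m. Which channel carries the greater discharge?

Channel A: With bottom width b = 1.92 m and side slope z = 2: A = (b + zy)y = (1.92 + 2×2.8)×2.8 = 21.06 m²; P = b + 2y√(1+z²) = 1.92 + 2×2.8×2.236 = 14.44 m. Hydraulic radius R = A/P = 21.06/14.44 = 1.458 m. Q_A = (1/0.039)·21.06·1.458^(2/3)·√0.01 = 69.42 m³/s.
Channel B: For a circular section of diameter D = 2.38 m at depth y = 1.68 m, the central angle is θ = 2 arccos(1 − 2y/D) = 3.99 rad. Then A = (D²/8)(θ − sin θ) = 3.357 m² and P = Dθ/2 = 4.749 m. Hydraulic radius R = A/P = 3.357/4.749 = 0.7069 m. Q_B = (1/0.039)·3.357·0.7069^(2/3)·√0.01 = 6.83 m³/s.
Q_A = 69.42 m³/s vs Q_B = 6.83 m³/s, so channel A carries more.

channel A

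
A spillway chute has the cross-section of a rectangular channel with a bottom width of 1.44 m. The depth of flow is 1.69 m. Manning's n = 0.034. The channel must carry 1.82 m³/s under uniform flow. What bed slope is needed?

S = 0.00161

Flow area A = b·y = 1.44 × 1.69 = 2.434 m². Wetted perimeter P = b + 2y = 1.44 + 2×1.69 = 4.82 m.
Hydraulic radius R = A/P = 2.434/4.82 = 0.5049 m.
From Manning's equation, S = [nQ / (1 A R^(2/3))]² = [0.034 × 1.82 / (1 × 2.434 × 0.5049^(2/3))]² = 0.00161.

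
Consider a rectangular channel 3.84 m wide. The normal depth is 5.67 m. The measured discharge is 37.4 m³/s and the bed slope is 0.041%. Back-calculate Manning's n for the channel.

n = 0.015

Flow area A = b·y = 3.84 × 5.67 = 21.77 m². Wetted perimeter P = b + 2y = 3.84 + 2×5.67 = 15.18 m.
Hydraulic radius R = A/P = 21.77/15.18 = 1.434 m.
Rearranging Manning's equation: n = (1/Q) A R^(2/3) S^(1/2) = (1/37.4) × 21.77 × 1.434^(2/3) × √0.00041 = 0.015.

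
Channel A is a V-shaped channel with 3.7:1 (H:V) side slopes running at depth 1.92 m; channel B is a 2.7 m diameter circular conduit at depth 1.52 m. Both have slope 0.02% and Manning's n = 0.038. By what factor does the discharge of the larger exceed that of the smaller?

4.84

Channel A: For a triangular section with side slope z = 3.7: A = zy² = 3.7×1.92² = 13.64 m²; P = 2y√(1+z²) = 2×1.92×3.833 = 14.72 m. Hydraulic radius R = A/P = 13.64/14.72 = 0.9267 m. Q_A = (1/0.038)·13.64·0.9267^(2/3)·√0.0002 = 4.825 m³/s.
Channel B: For a circular section of diameter D = 2.7 m at depth y = 1.52 m, the central angle is θ = 2 arccos(1 − 2y/D) = 3.394 rad. Then A = (D²/8)(θ − sin θ) = 3.321 m² and P = Dθ/2 = 4.582 m. Hydraulic radius R = A/P = 3.321/4.582 = 0.7247 m. Q_B = (1/0.038)·3.321·0.7247^(2/3)·√0.0002 = 0.997 m³/s.
The larger discharge is 4.825 m³/s and the smaller is 0.997 m³/s; the ratio is 4.84.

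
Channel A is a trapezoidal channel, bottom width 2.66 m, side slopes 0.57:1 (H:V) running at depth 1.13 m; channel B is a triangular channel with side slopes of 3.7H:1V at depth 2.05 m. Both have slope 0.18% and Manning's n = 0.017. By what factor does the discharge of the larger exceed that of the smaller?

Channel A: With bottom width b = 2.66 m and side slope z = 0.57: A = (b + zy)y = (2.66 + 0.57×1.13)×1.13 = 3.734 m²; P = b + 2y√(1+z²) = 2.66 + 2×1.13×1.151 = 5.261 m. Hydraulic radius R = A/P = 3.734/5.261 = 0.7096 m. Q_A = (1/0.017)·3.734·0.7096^(2/3)·√0.0018 = 7.413 m³/s.
Channel B: For a triangular section with side slope z = 3.7: A = zy² = 3.7×2.05² = 15.55 m²; P = 2y√(1+z²) = 2×2.05×3.833 = 15.71 m. Hydraulic radius R = A/P = 15.55/15.71 = 0.9895 m. Q_B = (1/0.017)·15.55·0.9895^(2/3)·√0.0018 = 38.53 m³/s.
The larger discharge is 38.53 m³/s and the smaller is 7.413 m³/s; the ratio is 5.2.

5.2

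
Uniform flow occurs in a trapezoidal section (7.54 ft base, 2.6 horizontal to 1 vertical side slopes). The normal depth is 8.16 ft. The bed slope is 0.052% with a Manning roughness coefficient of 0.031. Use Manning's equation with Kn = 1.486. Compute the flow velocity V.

With bottom width b = 7.54 ft and side slope z = 2.6: A = (b + zy)y = (7.54 + 2.6×8.16)×8.16 = 234.6 ft²; P = b + 2y√(1+z²) = 7.54 + 2×8.16×2.786 = 53 ft.
Hydraulic radius R = A/P = 234.6/53 = 4.427 ft.
From Manning's equation, V = (1.486/n) R^(2/3) S^(1/2) = (1.486/0.031) × 4.427^(2/3) × 0.00052^(1/2) = 2.95 ft/s.

V = 2.95 ft/s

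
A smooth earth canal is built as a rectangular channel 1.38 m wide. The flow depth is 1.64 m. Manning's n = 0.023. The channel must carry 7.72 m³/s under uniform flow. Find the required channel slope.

S = 0.0161

Flow area A = b·y = 1.38 × 1.64 = 2.263 m². Wetted perimeter P = b + 2y = 1.38 + 2×1.64 = 4.66 m.
Hydraulic radius R = A/P = 2.263/4.66 = 0.4857 m.
From Manning's equation, S = [nQ / (1 A R^(2/3))]² = [0.023 × 7.72 / (1 × 2.263 × 0.4857^(2/3))]² = 0.0161.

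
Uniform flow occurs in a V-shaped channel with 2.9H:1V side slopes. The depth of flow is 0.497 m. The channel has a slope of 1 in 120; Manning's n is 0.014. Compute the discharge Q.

Q = 1.78 m³/s

For a triangular section with side slope z = 2.9: A = zy² = 2.9×0.497² = 0.7163 m²; P = 2y√(1+z²) = 2×0.497×3.068 = 3.049 m.
Hydraulic radius R = A/P = 0.7163/3.049 = 0.2349 m.
Manning's equation: Q = (1/n) A R^(2/3) S^(1/2) = (1/0.014) × 0.7163 × 0.2349^(2/3) × 0.008333^(1/2) = 1.78 m³/s.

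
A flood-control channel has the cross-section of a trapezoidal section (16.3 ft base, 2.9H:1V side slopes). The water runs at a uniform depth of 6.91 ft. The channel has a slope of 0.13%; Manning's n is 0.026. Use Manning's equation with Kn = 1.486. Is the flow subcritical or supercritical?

subcritical

With bottom width b = 16.3 ft and side slope z = 2.9: A = (b + zy)y = (16.3 + 2.9×6.91)×6.91 = 251.1 ft²; P = b + 2y√(1+z²) = 16.3 + 2×6.91×3.068 = 58.69 ft.
Hydraulic radius R = A/P = 251.1/58.69 = 4.278 ft.
V = (1.486/n) R^(2/3) √S = (1.486/0.026) × 4.278^(2/3) × √0.0013 = 5.431 ft/s. Hydraulic depth D_h = A/T = 251.1/56.38 = 4.454 ft.
Froude number Fr = V/√(g·D_h) = 5.431/√(32.2×4.454) = 0.453, which is less than 1, so the flow is subcritical.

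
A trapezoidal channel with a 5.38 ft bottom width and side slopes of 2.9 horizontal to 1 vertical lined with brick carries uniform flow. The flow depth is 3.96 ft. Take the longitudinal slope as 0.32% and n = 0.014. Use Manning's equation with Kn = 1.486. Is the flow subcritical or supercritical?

With bottom width b = 5.38 ft and side slope z = 2.9: A = (b + zy)y = (5.38 + 2.9×3.96)×3.96 = 66.78 ft²; P = b + 2y√(1+z²) = 5.38 + 2×3.96×3.068 = 29.68 ft.
Hydraulic radius R = A/P = 66.78/29.68 = 2.25 ft.
V = (1.486/n) R^(2/3) √S = (1.486/0.014) × 2.25^(2/3) × √0.0032 = 10.31 ft/s. Hydraulic depth D_h = A/T = 66.78/28.35 = 2.356 ft.
Froude number Fr = V/√(g·D_h) = 10.31/√(32.2×2.356) = 1.18, which is greater than 1, so the flow is supercritical.

supercritical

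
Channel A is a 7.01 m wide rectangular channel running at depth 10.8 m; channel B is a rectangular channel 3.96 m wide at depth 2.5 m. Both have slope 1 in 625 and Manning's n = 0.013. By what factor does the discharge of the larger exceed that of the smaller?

13.7

Channel A: Flow area A = b·y = 7.01 × 10.8 = 75.71 m². Wetted perimeter P = b + 2y = 7.01 + 2×10.8 = 28.61 m. Hydraulic radius R = A/P = 75.71/28.61 = 2.646 m. Q_A = (1/0.013)·75.71·2.646^(2/3)·√0.0016 = 445.7 m³/s.
Channel B: Flow area A = b·y = 3.96 × 2.5 = 9.9 m². Wetted perimeter P = b + 2y = 3.96 + 2×2.5 = 8.96 m. Hydraulic radius R = A/P = 9.9/8.96 = 1.105 m. Q_B = (1/0.013)·9.9·1.105^(2/3)·√0.0016 = 32.56 m³/s.
The larger discharge is 445.7 m³/s and the smaller is 32.56 m³/s; the ratio is 13.7.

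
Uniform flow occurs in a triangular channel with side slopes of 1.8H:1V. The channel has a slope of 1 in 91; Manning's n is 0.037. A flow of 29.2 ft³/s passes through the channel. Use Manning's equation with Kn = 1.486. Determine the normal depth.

Manning's equation rearranged: A R^(2/3) = nQ / (1.486·√S) = 0.037 × 29.2 / (1.486 × √0.01099) = 6.936.
Try y = 2.35 ft: A R^(2/3) = 10.12 — too large.
Try y = 1.8 ft: A R^(2/3) = 4.97 — too small.
Try y = 2.04 ft: A R^(2/3) = 6.939 — close enough.

y_n = 2.04 ft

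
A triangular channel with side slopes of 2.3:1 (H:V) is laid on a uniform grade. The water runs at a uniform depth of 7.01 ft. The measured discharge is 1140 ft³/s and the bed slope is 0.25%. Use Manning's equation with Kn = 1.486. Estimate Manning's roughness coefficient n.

n = 0.016

For a triangular section with side slope z = 2.3: A = zy² = 2.3×7.01² = 113 ft²; P = 2y√(1+z²) = 2×7.01×2.508 = 35.16 ft.
Hydraulic radius R = A/P = 113/35.16 = 3.214 ft.
Rearranging Manning's equation: n = (1.486/Q) A R^(2/3) S^(1/2) = (1.486/1140) × 113 × 3.214^(2/3) × √0.0025 = 0.016.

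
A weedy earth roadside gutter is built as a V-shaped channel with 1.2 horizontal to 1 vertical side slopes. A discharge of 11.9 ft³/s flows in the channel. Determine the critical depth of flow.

At critical depth, Q² T / (g A³) = 1, i.e. A³/T = Q²/g = 11.9²/32.2 = 4.398.
Try y = 1.78 ft: A³/T = 12.87 — high.
Try y = 1.24 ft: A³/T = 2.111 — low.
Try y = 1.44 ft: A³/T = 4.458 — close enough.

y_c = 1.44 ft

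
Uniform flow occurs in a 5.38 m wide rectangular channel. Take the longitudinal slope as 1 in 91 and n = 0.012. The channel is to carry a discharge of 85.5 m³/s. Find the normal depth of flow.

Manning's equation rearranged: A R^(2/3) = nQ / (1·√S) = 0.012 × 85.5 / (√0.01099) = 9.787.
Trying y = 2.14 m: A R^(2/3) = 12.94 — high.
Trying y = 1.52 m: A R^(2/3) = 8.02 — low.
Trying y = 1.75 m: A R^(2/3) = 9.789 — close enough.

y_n = 1.75 m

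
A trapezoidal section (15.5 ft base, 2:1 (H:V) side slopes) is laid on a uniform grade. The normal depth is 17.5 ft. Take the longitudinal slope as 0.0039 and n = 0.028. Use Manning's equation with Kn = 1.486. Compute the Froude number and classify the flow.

subcritical

With bottom width b = 15.5 ft and side slope z = 2: A = (b + zy)y = (15.5 + 2×17.5)×17.5 = 883.8 ft²; P = b + 2y√(1+z²) = 15.5 + 2×17.5×2.236 = 93.76 ft.
Hydraulic radius R = A/P = 883.8/93.76 = 9.425 ft.
V = (1.486/n) R^(2/3) √S = (1.486/0.028) × 9.425^(2/3) × √0.0039 = 14.79 ft/s. Hydraulic depth D_h = A/T = 883.8/85.5 = 10.34 ft.
Froude number Fr = V/√(g·D_h) = 14.79/√(32.2×10.34) = 0.811, which is less than 1, so the flow is subcritical.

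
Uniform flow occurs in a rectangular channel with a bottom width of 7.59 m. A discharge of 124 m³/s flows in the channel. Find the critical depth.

y_c = 3.01 m

For a rectangular channel, critical depth y_c = (q²/g)^(1/3) where q = Q/b = 124/7.59 = 16.34 m²/s.
So y_c = (16.34²/9.81)^(1/3) = 3.01 m.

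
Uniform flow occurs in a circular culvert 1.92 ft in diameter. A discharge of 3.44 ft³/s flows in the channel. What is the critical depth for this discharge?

At critical depth, Q² T / (g A³) = 1, i.e. A³/T = Q²/g = 3.44²/32.2 = 0.3675.
Try y = 0.778 ft: A³/T = 0.7066 — high.
Try y = 0.566 ft: A³/T = 0.207 — low.
Try y = 0.656 ft: A³/T = 0.3664 — close enough.

y_c = 0.656 ft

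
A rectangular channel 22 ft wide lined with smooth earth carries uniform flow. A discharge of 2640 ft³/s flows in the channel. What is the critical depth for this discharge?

For a rectangular channel, critical depth y_c = (q²/g)^(1/3) where q = Q/b = 2640/22 = 120 ft²/s.
So y_c = (120²/32.2)^(1/3) = 7.65 ft.

y_c = 7.65 ft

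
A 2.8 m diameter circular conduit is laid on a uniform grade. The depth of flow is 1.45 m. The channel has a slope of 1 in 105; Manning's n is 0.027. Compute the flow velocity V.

For a circular section of diameter D = 2.8 m at depth y = 1.45 m, the central angle is θ = 2 arccos(1 − 2y/D) = 3.213 rad. Then A = (D²/8)(θ − sin θ) = 3.219 m² and P = Dθ/2 = 4.498 m.
Hydraulic radius R = A/P = 3.219/4.498 = 0.7156 m.
From Manning's equation, V = (1/n) R^(2/3) S^(1/2) = (1/0.027) × 0.7156^(2/3) × 0.009524^(1/2) = 2.89 m/s.

V = 2.89 m/s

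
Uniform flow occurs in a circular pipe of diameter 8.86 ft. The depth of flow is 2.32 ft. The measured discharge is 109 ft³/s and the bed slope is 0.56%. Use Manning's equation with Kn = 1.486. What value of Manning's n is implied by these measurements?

For a circular section of diameter D = 8.86 ft at depth y = 2.32 ft, the central angle is θ = 2 arccos(1 − 2y/D) = 2.149 rad. Then A = (D²/8)(θ − sin θ) = 12.87 ft² and P = Dθ/2 = 9.519 ft.
Hydraulic radius R = A/P = 12.87/9.519 = 1.352 ft.
Rearranging Manning's equation: n = (1.486/Q) A R^(2/3) S^(1/2) = (1.486/109) × 12.87 × 1.352^(2/3) × √0.0056 = 0.016.

n = 0.016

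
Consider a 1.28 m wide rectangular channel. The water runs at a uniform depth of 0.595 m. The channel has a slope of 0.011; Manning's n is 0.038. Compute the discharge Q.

Q = 0.959 m³/s

Flow area A = b·y = 1.28 × 0.595 = 0.7616 m². Wetted perimeter P = b + 2y = 1.28 + 2×0.595 = 2.47 m.
Hydraulic radius R = A/P = 0.7616/2.47 = 0.3083 m.
Manning's equation: Q = (1/n) A R^(2/3) S^(1/2) = (1/0.038) × 0.7616 × 0.3083^(2/3) × 0.011^(1/2) = 0.959 m³/s.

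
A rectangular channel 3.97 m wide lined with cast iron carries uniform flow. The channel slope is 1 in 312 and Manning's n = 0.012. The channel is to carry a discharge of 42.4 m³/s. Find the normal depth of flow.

y_n = 2.2 m

Manning's equation rearranged: A R^(2/3) = nQ / (1·√S) = 0.012 × 42.4 / (√0.003205) = 8.987.
Trying y = 2.39 m: A R^(2/3) = 10.01 — high.
Trying y = 1.81 m: A R^(2/3) = 6.928 — low.
Trying y = 2.2 m: A R^(2/3) = 8.985 — matches.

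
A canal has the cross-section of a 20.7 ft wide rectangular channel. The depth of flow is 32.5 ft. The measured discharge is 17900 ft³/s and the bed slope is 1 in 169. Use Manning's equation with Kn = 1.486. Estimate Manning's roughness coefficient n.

n = 0.017

Flow area A = b·y = 20.7 × 32.5 = 672.8 ft². Wetted perimeter P = b + 2y = 20.7 + 2×32.5 = 85.7 ft.
Hydraulic radius R = A/P = 672.8/85.7 = 7.85 ft.
Rearranging Manning's equation: n = (1.486/Q) A R^(2/3) S^(1/2) = (1.486/17900) × 672.8 × 7.85^(2/3) × √0.005917 = 0.017.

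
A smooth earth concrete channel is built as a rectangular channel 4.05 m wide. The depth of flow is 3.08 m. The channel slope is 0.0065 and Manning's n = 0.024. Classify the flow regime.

Flow area A = b·y = 4.05 × 3.08 = 12.47 m². Wetted perimeter P = b + 2y = 4.05 + 2×3.08 = 10.21 m.
Hydraulic radius R = A/P = 12.47/10.21 = 1.222 m.
V = (1/n) R^(2/3) √S = (1/0.024) × 1.222^(2/3) × √0.0065 = 3.839 m/s. Hydraulic depth D_h = A/T = 12.47/4.05 = 3.08 m.
Froude number Fr = V/√(g·D_h) = 3.839/√(9.81×3.08) = 0.698, which is less than 1, so the flow is subcritical.

subcritical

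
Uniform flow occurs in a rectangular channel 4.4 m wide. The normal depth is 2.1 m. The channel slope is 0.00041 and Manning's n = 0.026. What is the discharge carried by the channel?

Flow area A = b·y = 4.4 × 2.1 = 9.24 m². Wetted perimeter P = b + 2y = 4.4 + 2×2.1 = 8.6 m.
Hydraulic radius R = A/P = 9.24/8.6 = 1.074 m.
Manning's equation: Q = (1/n) A R^(2/3) S^(1/2) = (1/0.026) × 9.24 × 1.074^(2/3) × 0.00041^(1/2) = 7.55 m³/s.

Q = 7.55 m³/s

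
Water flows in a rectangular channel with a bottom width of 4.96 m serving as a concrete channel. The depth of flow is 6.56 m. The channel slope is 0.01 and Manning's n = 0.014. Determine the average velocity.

Flow area A = b·y = 4.96 × 6.56 = 32.54 m². Wetted perimeter P = b + 2y = 4.96 + 2×6.56 = 18.08 m.
Hydraulic radius R = A/P = 32.54/18.08 = 1.8 m.
From Manning's equation, V = (1/n) R^(2/3) S^(1/2) = (1/0.014) × 1.8^(2/3) × 0.01^(1/2) = 10.6 m/s.

V = 10.6 m/s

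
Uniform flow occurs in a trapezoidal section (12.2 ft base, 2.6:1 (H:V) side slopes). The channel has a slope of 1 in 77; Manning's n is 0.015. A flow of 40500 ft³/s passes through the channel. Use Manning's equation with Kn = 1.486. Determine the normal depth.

Manning's equation rearranged: A R^(2/3) = nQ / (1.486·√S) = 0.015 × 40500 / (1.486 × √0.01299) = 3587.
Try y = 20.4 ft: A R^(2/3) = 6412 — too large.
Try y = 14.2 ft: A R^(2/3) = 2705 — too small.
Try y = 16 ft: A R^(2/3) = 3584 — ≈ 3587.

y_n = 16 ft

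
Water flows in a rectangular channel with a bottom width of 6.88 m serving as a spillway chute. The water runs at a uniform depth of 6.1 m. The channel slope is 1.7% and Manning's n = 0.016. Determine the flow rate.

Q = 578 m³/s

Flow area A = b·y = 6.88 × 6.1 = 41.97 m². Wetted perimeter P = b + 2y = 6.88 + 2×6.1 = 19.08 m.
Hydraulic radius R = A/P = 41.97/19.08 = 2.2 m.
Manning's equation: Q = (1/n) A R^(2/3) S^(1/2) = (1/0.016) × 41.97 × 2.2^(2/3) × 0.017^(1/2) = 578 m³/s.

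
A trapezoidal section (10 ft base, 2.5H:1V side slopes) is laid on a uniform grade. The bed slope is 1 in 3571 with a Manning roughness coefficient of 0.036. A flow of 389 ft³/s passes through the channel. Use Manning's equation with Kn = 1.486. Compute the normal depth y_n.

y_n = 7.47 ft

Manning's equation rearranged: A R^(2/3) = nQ / (1.486·√S) = 0.036 × 389 / (1.486 × √0.00028) = 563.2.
Trying y = 8.79 ft: A R^(2/3) = 811.1 — high.
Trying y = 6.25 ft: A R^(2/3) = 381 — low.
Trying y = 7.47 ft: A R^(2/3) = 563.3 — close enough.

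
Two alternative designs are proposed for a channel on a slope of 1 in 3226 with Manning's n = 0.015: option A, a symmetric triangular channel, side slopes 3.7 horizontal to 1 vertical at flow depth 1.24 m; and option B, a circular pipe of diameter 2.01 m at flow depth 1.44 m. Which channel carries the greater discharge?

Channel A: For a triangular section with side slope z = 3.7: A = zy² = 3.7×1.24² = 5.689 m²; P = 2y√(1+z²) = 2×1.24×3.833 = 9.505 m. Hydraulic radius R = A/P = 5.689/9.505 = 0.5985 m. Q_A = (1/0.015)·5.689·0.5985^(2/3)·√0.00031 = 4.743 m³/s.
Channel B: For a circular section of diameter D = 2.01 m at depth y = 1.44 m, the central angle is θ = 2 arccos(1 − 2y/D) = 4.037 rad. Then A = (D²/8)(θ − sin θ) = 2.433 m² and P = Dθ/2 = 4.057 m. Hydraulic radius R = A/P = 2.433/4.057 = 0.5996 m. Q_B = (1/0.015)·2.433·0.5996^(2/3)·√0.00031 = 2.031 m³/s.
Q_A = 4.743 m³/s vs Q_B = 2.031 m³/s, so channel A carries more.

channel A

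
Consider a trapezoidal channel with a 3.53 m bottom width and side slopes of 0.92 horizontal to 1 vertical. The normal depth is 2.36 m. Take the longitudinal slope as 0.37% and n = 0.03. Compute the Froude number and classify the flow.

subcritical

With bottom width b = 3.53 m and side slope z = 0.92: A = (b + zy)y = (3.53 + 0.92×2.36)×2.36 = 13.45 m²; P = b + 2y√(1+z²) = 3.53 + 2×2.36×1.359 = 9.944 m.
Hydraulic radius R = A/P = 13.45/9.944 = 1.353 m.
V = (1/n) R^(2/3) √S = (1/0.03) × 1.353^(2/3) × √0.0037 = 2.48 m/s. Hydraulic depth D_h = A/T = 13.45/7.872 = 1.709 m.
Froude number Fr = V/√(g·D_h) = 2.48/√(9.81×1.709) = 0.606, which is less than 1, so the flow is subcritical.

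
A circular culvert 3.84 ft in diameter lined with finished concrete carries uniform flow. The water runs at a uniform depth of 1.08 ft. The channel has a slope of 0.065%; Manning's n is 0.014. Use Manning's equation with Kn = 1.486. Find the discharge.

For a circular section of diameter D = 3.84 ft at depth y = 1.08 ft, the central angle is θ = 2 arccos(1 − 2y/D) = 2.236 rad. Then A = (D²/8)(θ − sin θ) = 2.671 ft² and P = Dθ/2 = 4.293 ft.
Hydraulic radius R = A/P = 2.671/4.293 = 0.6222 ft.
Manning's equation: Q = (1.486/n) A R^(2/3) S^(1/2) = (1.486/0.014) × 2.671 × 0.6222^(2/3) × 0.00065^(1/2) = 5.27 ft³/s.

Q = 5.27 ft³/s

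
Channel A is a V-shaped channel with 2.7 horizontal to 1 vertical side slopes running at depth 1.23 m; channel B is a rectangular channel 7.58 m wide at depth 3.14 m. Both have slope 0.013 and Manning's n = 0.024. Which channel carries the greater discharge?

channel B

Channel A: For a triangular section with side slope z = 2.7: A = zy² = 2.7×1.23² = 4.085 m²; P = 2y√(1+z²) = 2×1.23×2.879 = 7.083 m. Hydraulic radius R = A/P = 4.085/7.083 = 0.5767 m. Q_A = (1/0.024)·4.085·0.5767^(2/3)·√0.013 = 13.45 m³/s.
Channel B: Flow area A = b·y = 7.58 × 3.14 = 23.8 m². Wetted perimeter P = b + 2y = 7.58 + 2×3.14 = 13.86 m. Hydraulic radius R = A/P = 23.8/13.86 = 1.717 m. Q_B = (1/0.024)·23.8·1.717^(2/3)·√0.013 = 162.1 m³/s.
Q_A = 13.45 m³/s vs Q_B = 162.1 m³/s, so channel B carries more.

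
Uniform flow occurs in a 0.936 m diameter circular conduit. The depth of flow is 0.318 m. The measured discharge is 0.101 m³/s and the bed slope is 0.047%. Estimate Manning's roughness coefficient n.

For a circular section of diameter D = 0.936 m at depth y = 0.318 m, the central angle is θ = 2 arccos(1 − 2y/D) = 2.489 rad. Then A = (D²/8)(θ − sin θ) = 0.2061 m² and P = Dθ/2 = 1.165 m.
Hydraulic radius R = A/P = 0.2061/1.165 = 0.1769 m.
Rearranging Manning's equation: n = (1/Q) A R^(2/3) S^(1/2) = (1/0.101) × 0.2061 × 0.1769^(2/3) × √0.00047 = 0.0139.

n = 0.0139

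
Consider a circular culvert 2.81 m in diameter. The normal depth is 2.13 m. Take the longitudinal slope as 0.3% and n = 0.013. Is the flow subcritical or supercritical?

For a circular section of diameter D = 2.81 m at depth y = 2.13 m, the central angle is θ = 2 arccos(1 − 2y/D) = 4.226 rad. Then A = (D²/8)(θ − sin θ) = 5.044 m² and P = Dθ/2 = 5.937 m.
Hydraulic radius R = A/P = 5.044/5.937 = 0.8495 m.
V = (1/n) R^(2/3) √S = (1/0.013) × 0.8495^(2/3) × √0.003 = 3.779 m/s. Hydraulic depth D_h = A/T = 5.044/2.407 = 2.095 m.
Froude number Fr = V/√(g·D_h) = 3.779/√(9.81×2.095) = 0.834, which is less than 1, so the flow is subcritical.

subcritical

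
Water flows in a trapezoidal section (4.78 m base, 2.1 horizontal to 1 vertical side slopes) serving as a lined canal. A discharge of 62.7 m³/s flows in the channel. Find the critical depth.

At critical depth, Q² T / (g A³) = 1, i.e. A³/T = Q²/g = 62.7²/9.81 = 400.7.
At y = 1.73 m: A³/T = 255.9 — low.
At y = 2.14 m: A³/T = 567.8 — high.
At y = 1.95 m: A³/T = 399.6 — matches.

y_c = 1.95 m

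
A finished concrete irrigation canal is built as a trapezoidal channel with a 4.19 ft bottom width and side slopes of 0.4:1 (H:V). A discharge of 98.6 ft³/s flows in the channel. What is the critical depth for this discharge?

y_c = 2.38 ft

At critical depth, Q² T / (g A³) = 1, i.e. A³/T = Q²/g = 98.6²/32.2 = 301.9.
Trying y = 2.74 ft: A³/T = 476.1 — too large.
Trying y = 2.11 ft: A³/T = 203.9 — too small.
Trying y = 2.38 ft: A³/T = 300.8 — ≈ 301.9.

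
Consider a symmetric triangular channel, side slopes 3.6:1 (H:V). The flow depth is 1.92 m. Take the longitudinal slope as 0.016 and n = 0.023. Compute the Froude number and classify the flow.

For a triangular section with side slope z = 3.6: A = zy² = 3.6×1.92² = 13.27 m²; P = 2y√(1+z²) = 2×1.92×3.736 = 14.35 m.
Hydraulic radius R = A/P = 13.27/14.35 = 0.925 m.
V = (1/n) R^(2/3) √S = (1/0.023) × 0.925^(2/3) × √0.016 = 5.221 m/s. Hydraulic depth D_h = A/T = 13.27/13.82 = 0.96 m.
Froude number Fr = V/√(g·D_h) = 5.221/√(9.81×0.96) = 1.7, which is greater than 1, so the flow is supercritical.

supercritical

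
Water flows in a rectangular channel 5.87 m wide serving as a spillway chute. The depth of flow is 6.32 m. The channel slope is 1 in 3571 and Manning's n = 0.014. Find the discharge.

Q = 70.5 m³/s

Flow area A = b·y = 5.87 × 6.32 = 37.1 m². Wetted perimeter P = b + 2y = 5.87 + 2×6.32 = 18.51 m.
Hydraulic radius R = A/P = 37.1/18.51 = 2.004 m.
Manning's equation: Q = (1/n) A R^(2/3) S^(1/2) = (1/0.014) × 37.1 × 2.004^(2/3) × 0.00028^(1/2) = 70.5 m³/s.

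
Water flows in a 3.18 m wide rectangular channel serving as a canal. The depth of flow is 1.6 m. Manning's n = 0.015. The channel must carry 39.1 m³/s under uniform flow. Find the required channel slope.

S = 0.018

Flow area A = b·y = 3.18 × 1.6 = 5.088 m². Wetted perimeter P = b + 2y = 3.18 + 2×1.6 = 6.38 m.
Hydraulic radius R = A/P = 5.088/6.38 = 0.7975 m.
From Manning's equation, S = [nQ / (1 A R^(2/3))]² = [0.015 × 39.1 / (1 × 5.088 × 0.7975^(2/3))]² = 0.018.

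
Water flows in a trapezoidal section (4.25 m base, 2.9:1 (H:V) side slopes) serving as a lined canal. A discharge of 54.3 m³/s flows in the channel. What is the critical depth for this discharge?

At critical depth, Q² T / (g A³) = 1, i.e. A³/T = Q²/g = 54.3²/9.81 = 300.6.
At y = 2.01 m: A³/T = 522.7 — over.
At y = 1.24 m: A³/T = 80.48 — short.
At y = 1.75 m: A³/T = 301.8 — matches.

y_c = 1.75 m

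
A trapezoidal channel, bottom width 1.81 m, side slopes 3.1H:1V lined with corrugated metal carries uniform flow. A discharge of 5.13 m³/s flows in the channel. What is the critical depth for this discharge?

At critical depth, Q² T / (g A³) = 1, i.e. A³/T = Q²/g = 5.13²/9.81 = 2.683.
Try y = 0.499 m: A³/T = 0.9585 — too small.
Try y = 0.719 m: A³/T = 3.907 — too large.
Try y = 0.653 m: A³/T = 2.679 — ≈ 2.683.

y_c = 0.653 m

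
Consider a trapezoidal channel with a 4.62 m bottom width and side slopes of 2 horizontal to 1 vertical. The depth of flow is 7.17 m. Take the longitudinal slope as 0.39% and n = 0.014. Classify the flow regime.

With bottom width b = 4.62 m and side slope z = 2: A = (b + zy)y = (4.62 + 2×7.17)×7.17 = 135.9 m²; P = b + 2y√(1+z²) = 4.62 + 2×7.17×2.236 = 36.69 m.
Hydraulic radius R = A/P = 135.9/36.69 = 3.706 m.
V = (1/n) R^(2/3) √S = (1/0.014) × 3.706^(2/3) × √0.0039 = 10.68 m/s. Hydraulic depth D_h = A/T = 135.9/33.3 = 4.082 m.
Froude number Fr = V/√(g·D_h) = 10.68/√(9.81×4.082) = 1.69, which is greater than 1, so the flow is supercritical.

supercritical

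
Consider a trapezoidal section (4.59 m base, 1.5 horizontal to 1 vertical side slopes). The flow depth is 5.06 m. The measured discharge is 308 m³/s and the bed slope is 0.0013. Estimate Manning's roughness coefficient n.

n = 0.014

With bottom width b = 4.59 m and side slope z = 1.5: A = (b + zy)y = (4.59 + 1.5×5.06)×5.06 = 61.63 m²; P = b + 2y√(1+z²) = 4.59 + 2×5.06×1.803 = 22.83 m.
Hydraulic radius R = A/P = 61.63/22.83 = 2.699 m.
Rearranging Manning's equation: n = (1/Q) A R^(2/3) S^(1/2) = (1/308) × 61.63 × 2.699^(2/3) × √0.0013 = 0.014.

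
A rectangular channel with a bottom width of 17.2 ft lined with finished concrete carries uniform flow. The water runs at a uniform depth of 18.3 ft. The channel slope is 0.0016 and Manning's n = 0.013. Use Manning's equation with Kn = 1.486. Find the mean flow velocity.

V = 14.8 ft/s

Flow area A = b·y = 17.2 × 18.3 = 314.8 ft². Wetted perimeter P = b + 2y = 17.2 + 2×18.3 = 53.8 ft.
Hydraulic radius R = A/P = 314.8/53.8 = 5.851 ft.
From Manning's equation, V = (1.486/n) R^(2/3) S^(1/2) = (1.486/0.013) × 5.851^(2/3) × 0.0016^(1/2) = 14.8 ft/s.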